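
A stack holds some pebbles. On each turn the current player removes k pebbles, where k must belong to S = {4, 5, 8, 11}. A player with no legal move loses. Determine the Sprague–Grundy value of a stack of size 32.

n :  0  1  2  3  4  5  6  7  8  9 10 11 12 13 14 15 16 17 18 19 20 21 22 23 24 25 26 27 28 29 30 31 32
G :  0  0  0  0  1  1  1  1  2  2  2  2  3  3  3  0  0  0  0  1  1  1  1  2  2  2  2  3  3  3  0  0  0

0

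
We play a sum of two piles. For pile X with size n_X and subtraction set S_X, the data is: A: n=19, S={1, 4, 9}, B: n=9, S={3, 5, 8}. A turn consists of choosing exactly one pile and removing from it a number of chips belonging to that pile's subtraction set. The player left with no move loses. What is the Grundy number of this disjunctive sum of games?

Pile A, S = {1, 4, 9}:
n :  0  1  2  3  4  5  6  7  8  9 10 11 12 13 14 15 16 17 18 19
G :  0  1  0  1  2  0  1  0  1  2  0  1  0  1  2  0  1  0  1  2
G_A(19) = 2.
Pile B, S = {3, 5, 8}:
n : 0 1 2 3 4 5 6 7 8 9
G : 0 0 0 1 1 1 2 2 2 3
G_B(9) = 3.
Combined Grundy value = 2 ⊕ 3 = 1.

1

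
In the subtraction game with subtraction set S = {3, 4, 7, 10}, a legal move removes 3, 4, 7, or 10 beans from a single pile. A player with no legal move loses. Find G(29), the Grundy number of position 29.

1

G(0) = 0
G(1) = mex{} = 0
G(2) = mex{} = 0
G(3) = mex{0} = 1
G(4) = mex{0,0} = 1
G(5) = mex{0,0} = 1
G(6) = mex{1,0} = 2
G(7) = mex{1,1,0} = 2
G(8) = mex{1,1,0} = 2
G(9) = mex{2,1,0} = 3
G(10) = mex{2,2,1,0} = 3
G(11) = mex{2,2,1,0} = 3
G(12) = mex{3,2,1,0} = 4
G(13) = mex{3,3,2,1} = 0
G(14) = mex{3,3,2,1} = 0
G(15) = mex{4,3,2,1} = 0
G(16) = mex{0,4,3,2} = 1
G(17) = mex{0,0,3,2} = 1
G(18) = mex{0,0,3,2} = 1
G(19) = mex{1,0,4,3} = 2
G(20) = mex{1,1,0,3} = 2
G(21) = mex{1,1,0,3} = 2
G(22) = mex{2,1,0,4} = 3
G(23) = mex{2,2,1,0} = 3
G(24) = mex{2,2,1,0} = 3
G(25) = mex{3,2,1,0} = 4
G(26) = mex{3,3,2,1} = 0
G(27) = mex{3,3,2,1} = 0
G(28) = mex{4,3,2,1} = 0
G(29) = mex{0,4,3,2} = 1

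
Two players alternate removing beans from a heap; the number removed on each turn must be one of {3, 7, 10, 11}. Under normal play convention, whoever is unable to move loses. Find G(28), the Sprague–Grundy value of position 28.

G(0) = 0
G(1) = mex{} = 0
G(2) = mex{} = 0
G(3) = mex{0} = 1
G(4) = mex{0} = 1
G(5) = mex{0} = 1
G(6) = mex{1} = 0
G(7) = mex{1,0} = 2
G(8) = mex{1,0} = 2
G(9) = mex{0,0} = 1
G(10) = mex{2,1,0} = 3
G(11) = mex{2,1,0,0} = 3
G(12) = mex{1,1,0,0} = 2
G(13) = mex{3,0,1,0} = 2
G(14) = mex{3,2,1,1} = 0
G(15) = mex{2,2,1,1} = 0
G(16) = mex{2,1,0,1} = 3
G(17) = mex{0,3,2,0} = 1
G(18) = mex{0,3,2,2} = 1
G(19) = mex{3,2,1,2} = 0
G(20) = mex{1,2,3,1} = 0
G(21) = mex{1,0,3,3} = 2
G(22) = mex{0,0,2,3} = 1
G(23) = mex{0,3,2,2} = 1
G(24) = mex{2,1,0,2} = 3
G(25) = mex{1,1,0,0} = 2
G(26) = mex{1,0,3,0} = 2
G(27) = mex{3,0,1,3} = 2
G(28) = mex{2,2,1,1} = 0

0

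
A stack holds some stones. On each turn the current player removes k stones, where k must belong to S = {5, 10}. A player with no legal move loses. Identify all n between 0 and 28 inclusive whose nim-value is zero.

n :  0  1  2  3  4  5  6  7  8  9 10 11 12 13 14 15 16 17 18 19 20 21 22 23 24 25 26 27 28
G :  0  0  0  0  0  1  1  1  1  1  2  2  2  2  2  0  0  0  0  0  1  1  1  1  1  2  2  2  2
P-positions are exactly the n with G(n) = 0.

0, 1, 2, 3, 4, 15, 16, 17, 18, 19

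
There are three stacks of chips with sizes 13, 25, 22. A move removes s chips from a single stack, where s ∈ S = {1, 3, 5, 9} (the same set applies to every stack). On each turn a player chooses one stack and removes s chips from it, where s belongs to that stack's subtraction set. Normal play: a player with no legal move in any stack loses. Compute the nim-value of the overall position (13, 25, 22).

All stacks use S = {1, 3, 5, 9}:
n :  0  1  2  3  4  5  6  7  8  9 10 11 12 13 14 15 16 17 18 19 20 21 22 23 24 25
G :  0  1  0  1  0  1  0  1  0  1  0  1  0  1  0  1  0  1  0  1  0  1  0  1  0  1
Stack A: G(13) = 1.
Stack B: G(25) = 1.
Stack C: G(22) = 0.
Combined Grundy value = 1 ⊕ 1 ⊕ 0 = 0.

0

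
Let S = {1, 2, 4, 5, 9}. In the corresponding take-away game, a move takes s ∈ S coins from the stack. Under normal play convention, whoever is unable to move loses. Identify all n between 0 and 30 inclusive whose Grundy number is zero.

0, 3, 6, 13, 16, 19, 26, 29

n :  0  1  2  3  4  5  6  7  8  9 10 11 12 13 14 15 16 17 18 19 20 21 22 23 24 25 26 27 28 29 30
G :  0  1  2  0  1  2  0  1  2  3  4  5  3  0  1  2  0  1  2  0  1  2  3  4  5  3  0  1  2  0  1
P-positions are exactly the n with G(n) = 0.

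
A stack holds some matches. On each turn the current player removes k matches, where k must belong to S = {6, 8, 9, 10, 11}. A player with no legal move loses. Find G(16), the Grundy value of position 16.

n :  0  1  2  3  4  5  6  7  8  9 10 11 12 13 14 15 16
G :  0  0  0  0  0  0  1  1  1  1  1  1  2  2  2  2  2

2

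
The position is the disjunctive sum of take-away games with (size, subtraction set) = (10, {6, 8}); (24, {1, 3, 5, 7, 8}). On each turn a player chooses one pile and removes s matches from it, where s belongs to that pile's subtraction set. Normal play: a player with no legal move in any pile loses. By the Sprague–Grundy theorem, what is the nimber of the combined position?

2

Pile A, S = {6, 8}:
G(0) = 0
G(1) = mex{} = 0
G(2) = mex{} = 0
G(3) = mex{} = 0
G(4) = mex{} = 0
G(5) = mex{} = 0
G(6) = mex{0} = 1
G(7) = mex{0} = 1
G(8) = mex{0,0} = 1
G(9) = mex{0,0} = 1
G(10) = mex{0,0} = 1
G_A(10) = 1.
Pile B, S = {1, 3, 5, 7, 8}:
G(0) = 0
G(1) = mex{0} = 1
G(2) = mex{1} = 0
G(3) = mex{0,0} = 1
G(4) = mex{1,1} = 0
G(5) = mex{0,0,0} = 1
G(6) = mex{1,1,1} = 0
G(7) = mex{0,0,0,0} = 1
G(8) = mex{1,1,1,1,0} = 2
G(9) = mex{2,0,0,0,1} = 3
G(10) = mex{3,1,1,1,0} = 2
G(11) = mex{2,2,0,0,1} = 3
G(12) = mex{3,3,1,1,0} = 2
G(13) = mex{2,2,2,0,1} = 3
G(14) = mex{3,3,3,1,0} = 2
G(15) = mex{2,2,2,2,1} = 0
G(16) = mex{0,3,3,3,2} = 1
G(17) = mex{1,2,2,2,3} = 0
G(18) = mex{0,0,3,3,2} = 1
G(19) = mex{1,1,2,2,3} = 0
G(20) = mex{0,0,0,3,2} = 1
G(21) = mex{1,1,1,2,3} = 0
G(22) = mex{0,0,0,0,2} = 1
G(23) = mex{1,1,1,1,0} = 2
G(24) = mex{2,0,0,0,1} = 3
G_B(24) = 3.
Combined Grundy value = 1 ⊕ 3 = 2.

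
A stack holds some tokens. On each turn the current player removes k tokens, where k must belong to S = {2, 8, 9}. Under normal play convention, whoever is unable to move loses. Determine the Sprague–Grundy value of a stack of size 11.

G(0) = 0
G(1) = mex{} = 0
G(2) = mex{0} = 1
G(3) = mex{0} = 1
G(4) = mex{1} = 0
G(5) = mex{1} = 0
G(6) = mex{0} = 1
G(7) = mex{0} = 1
G(8) = mex{1,0} = 2
G(9) = mex{1,0,0} = 2
G(10) = mex{2,1,0} = 3
G(11) = mex{2,1,1} = 0

0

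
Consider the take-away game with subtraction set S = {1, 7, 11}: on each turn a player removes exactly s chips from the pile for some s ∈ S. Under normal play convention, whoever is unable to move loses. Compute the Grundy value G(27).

1

n :  0  1  2  3  4  5  6  7  8  9 10 11 12 13 14 15 16 17 18 19 20 21 22 23 24 25 26 27
G :  0  1  0  1  0  1  0  1  0  1  0  1  0  1  0  1  0  1  0  1  0  1  0  1  0  1  0  1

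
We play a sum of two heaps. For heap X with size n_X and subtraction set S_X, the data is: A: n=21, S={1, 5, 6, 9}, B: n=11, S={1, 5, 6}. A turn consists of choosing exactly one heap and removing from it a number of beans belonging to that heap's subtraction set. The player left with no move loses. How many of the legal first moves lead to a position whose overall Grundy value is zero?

Heap A, S = {1, 5, 6, 9}:
n :  0  1  2  3  4  5  6  7  8  9 10 11 12 13 14 15 16 17 18 19 20 21
G :  0  1  0  1  0  1  2  3  2  3  2  3  0  1  0  1  0  1  2  3  2  3
G_A(21) = 3.
Heap B, S = {1, 5, 6}:
n :  0  1  2  3  4  5  6  7  8  9 10 11
G :  0  1  0  1  0  1  2  3  2  3  2  0
G_B(11) = 0.
Combined Grundy value = 3 ⊕ 0 = 3.
A winning move leaves total XOR = 0, i.e. changes one component's Grundy value g to g ⊕ X where X is the current total.
Heap A: need g' = 3⊕3 = 0. Options: 21−1→G=2, 21−5→G=0, 21−6→G=1, 21−9→G=0. Hits: 2.
Heap B: need g' = 0⊕3 = 3. Options: 11−1→G=2, 11−5→G=2, 11−6→G=1. Hits: 0.

2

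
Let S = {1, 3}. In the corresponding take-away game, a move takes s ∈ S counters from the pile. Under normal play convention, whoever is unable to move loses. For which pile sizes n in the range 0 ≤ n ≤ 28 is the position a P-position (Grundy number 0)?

n :  0  1  2  3  4  5  6  7  8  9 10 11 12 13 14 15 16 17 18 19 20 21 22 23 24 25 26 27 28
G :  0  1  0  1  0  1  0  1  0  1  0  1  0  1  0  1  0  1  0  1  0  1  0  1  0  1  0  1  0
P-positions are exactly the n with G(n) = 0.

0, 2, 4, 6, 8, 10, 12, 14, 16, 18, 20, 22, 24, 26, 28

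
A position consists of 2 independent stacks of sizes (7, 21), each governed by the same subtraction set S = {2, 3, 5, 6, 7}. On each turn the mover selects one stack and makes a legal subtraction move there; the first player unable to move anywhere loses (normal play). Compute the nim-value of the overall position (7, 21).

2

All stacks use S = {2, 3, 5, 6, 7}:
n :  0  1  2  3  4  5  6  7  8  9 10 11 12 13 14 15 16 17 18 19 20 21
G :  0  0  1  1  2  2  3  3  4  0  0  1  1  2  2  3  3  4  0  0  1  1
Stack A: G(7) = 3.
Stack B: G(21) = 1.
Combined Grundy value = 3 ⊕ 1 = 2.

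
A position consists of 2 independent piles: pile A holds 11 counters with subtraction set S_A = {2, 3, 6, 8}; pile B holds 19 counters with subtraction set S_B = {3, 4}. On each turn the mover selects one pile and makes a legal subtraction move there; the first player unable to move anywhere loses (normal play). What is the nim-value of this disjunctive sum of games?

2

Pile A, S = {2, 3, 6, 8}:
G(0) = 0
G(1) = mex{} = 0
G(2) = mex{0} = 1
G(3) = mex{0,0} = 1
G(4) = mex{1,0} = 2
G(5) = mex{1,1} = 0
G(6) = mex{2,1,0} = 3
G(7) = mex{0,2,0} = 1
G(8) = mex{3,0,1,0} = 2
G(9) = mex{1,3,1,0} = 2
G(10) = mex{2,1,2,1} = 0
G(11) = mex{2,2,0,1} = 3
G_A(11) = 3.
Pile B, S = {3, 4}:
G(0) = 0
G(1) = mex{} = 0
G(2) = mex{} = 0
G(3) = mex{0} = 1
G(4) = mex{0,0} = 1
G(5) = mex{0,0} = 1
G(6) = mex{1,0} = 2
G(7) = mex{1,1} = 0
G(8) = mex{1,1} = 0
G(9) = mex{2,1} = 0
G(10) = mex{0,2} = 1
G(11) = mex{0,0} = 1
G(12) = mex{0,0} = 1
G(13) = mex{1,0} = 2
G(14) = mex{1,1} = 0
G(15) = mex{1,1} = 0
G(16) = mex{2,1} = 0
G(17) = mex{0,2} = 1
G(18) = mex{0,0} = 1
G(19) = mex{0,0} = 1
G_B(19) = 1.
Combined Grundy value = 3 ⊕ 1 = 2.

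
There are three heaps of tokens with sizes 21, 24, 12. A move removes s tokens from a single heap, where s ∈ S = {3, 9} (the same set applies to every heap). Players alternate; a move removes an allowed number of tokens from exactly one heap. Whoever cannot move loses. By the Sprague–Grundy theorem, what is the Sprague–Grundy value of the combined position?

All heaps use S = {3, 9}:
n :  0  1  2  3  4  5  6  7  8  9 10 11 12 13 14 15 16 17 18 19 20 21 22 23 24
G :  0  0  0  1  1  1  0  0  0  1  1  1  0  0  0  1  1  1  0  0  0  1  1  1  0
Heap A: G(21) = 1.
Heap B: G(24) = 0.
Heap C: G(12) = 0.
Combined Grundy value = 1 ⊕ 0 ⊕ 0 = 1.

1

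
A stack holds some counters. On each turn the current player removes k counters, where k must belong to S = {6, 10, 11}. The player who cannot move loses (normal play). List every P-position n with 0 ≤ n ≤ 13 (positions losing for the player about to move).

G(0) = 0
G(1) = mex{} = 0
G(2) = mex{} = 0
G(3) = mex{} = 0
G(4) = mex{} = 0
G(5) = mex{} = 0
G(6) = mex{0} = 1
G(7) = mex{0} = 1
G(8) = mex{0} = 1
G(9) = mex{0} = 1
G(10) = mex{0,0} = 1
G(11) = mex{0,0,0} = 1
G(12) = mex{1,0,0} = 2
G(13) = mex{1,0,0} = 2
P-positions are exactly the n with G(n) = 0.

0, 1, 2, 3, 4, 5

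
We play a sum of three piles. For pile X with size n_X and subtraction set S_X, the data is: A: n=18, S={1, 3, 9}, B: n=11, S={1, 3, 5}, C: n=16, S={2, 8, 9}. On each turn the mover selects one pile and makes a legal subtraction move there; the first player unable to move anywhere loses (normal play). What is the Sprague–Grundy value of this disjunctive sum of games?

1

Pile A, S = {1, 3, 9}:
n :  0  1  2  3  4  5  6  7  8  9 10 11 12 13 14 15 16 17 18
G :  0  1  0  1  0  1  0  1  0  1  0  1  0  1  0  1  0  1  0
G_A(18) = 0.
Pile B, S = {1, 3, 5}:
G(0) = 0
G(1) = mex{0} = 1
G(2) = mex{1} = 0
G(3) = mex{0,0} = 1
G(4) = mex{1,1} = 0
G(5) = mex{0,0,0} = 1
G(6) = mex{1,1,1} = 0
G(7) = mex{0,0,0} = 1
G(8) = mex{1,1,1} = 0
G(9) = mex{0,0,0} = 1
G(10) = mex{1,1,1} = 0
G(11) = mex{0,0,0} = 1
G_B(11) = 1.
Pile C, S = {2, 8, 9}:
G(0) = 0
G(1) = mex{} = 0
G(2) = mex{0} = 1
G(3) = mex{0} = 1
G(4) = mex{1} = 0
G(5) = mex{1} = 0
G(6) = mex{0} = 1
G(7) = mex{0} = 1
G(8) = mex{1,0} = 2
G(9) = mex{1,0,0} = 2
G(10) = mex{2,1,0} = 3
G(11) = mex{2,1,1} = 0
G(12) = mex{3,0,1} = 2
G(13) = mex{0,0,0} = 1
G(14) = mex{2,1,0} = 3
G(15) = mex{1,1,1} = 0
G(16) = mex{3,2,1} = 0
G_C(16) = 0.
Combined Grundy value = 0 ⊕ 1 ⊕ 0 = 1.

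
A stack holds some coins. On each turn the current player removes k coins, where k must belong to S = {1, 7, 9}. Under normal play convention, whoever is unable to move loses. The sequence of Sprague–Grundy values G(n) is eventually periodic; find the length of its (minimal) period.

2

n :  0  1  2  3  4  5  6  7  8  9 10 11 12 13 14
G :  0  1  0  1  0  1  0  1  0  1  0  1  0  1  0
G(n+2) = G(n) holds for n = 0,…,8 (a full window of length max(S) = 9), so the sequence is purely periodic with period 2.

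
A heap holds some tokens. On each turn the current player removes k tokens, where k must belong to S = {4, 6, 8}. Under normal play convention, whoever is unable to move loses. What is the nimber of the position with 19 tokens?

n :  0  1  2  3  4  5  6  7  8  9 10 11 12 13 14 15 16 17 18 19
G :  0  0  0  0  1  1  1  1  2  2  2  2  0  0  0  0  1  1  1  1

1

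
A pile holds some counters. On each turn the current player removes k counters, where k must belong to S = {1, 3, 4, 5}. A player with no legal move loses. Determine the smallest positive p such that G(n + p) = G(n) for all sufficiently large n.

n :  0  1  2  3  4  5  6  7  8  9 10 11 12 13 14 15 16 17
G :  0  1  0  1  2  3  2  3  0  1  0  1  2  3  2  3  0  1
G(n+8) = G(n) holds for n = 0,…,4 (a full window of length max(S) = 5), so the sequence is purely periodic with period 8.

8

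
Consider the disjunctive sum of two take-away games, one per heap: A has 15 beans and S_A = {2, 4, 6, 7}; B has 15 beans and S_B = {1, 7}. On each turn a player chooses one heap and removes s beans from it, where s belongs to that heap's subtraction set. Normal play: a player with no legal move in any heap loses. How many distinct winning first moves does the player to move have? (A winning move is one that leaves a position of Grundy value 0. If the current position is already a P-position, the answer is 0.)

1

Heap A, S = {2, 4, 6, 7}:
n :  0  1  2  3  4  5  6  7  8  9 10 11 12 13 14 15
G :  0  0  1  1  2  2  3  3  4  0  0  1  1  2  2  3
G_A(15) = 3.
Heap B, S = {1, 7}:
n :  0  1  2  3  4  5  6  7  8  9 10 11 12 13 14 15
G :  0  1  0  1  0  1  0  1  0  1  0  1  0  1  0  1
G_B(15) = 1.
Combined Grundy value = 3 ⊕ 1 = 2.
A winning move leaves total XOR = 0, i.e. changes one component's Grundy value g to g ⊕ X where X is the current total.
Heap A: need g' = 3⊕2 = 1. Options: 15−2→G=2, 15−4→G=1, 15−6→G=0, 15−7→G=4. Hits: 1.
Heap B: need g' = 1⊕2 = 3. Options: 15−1→G=0, 15−7→G=0. Hits: 0.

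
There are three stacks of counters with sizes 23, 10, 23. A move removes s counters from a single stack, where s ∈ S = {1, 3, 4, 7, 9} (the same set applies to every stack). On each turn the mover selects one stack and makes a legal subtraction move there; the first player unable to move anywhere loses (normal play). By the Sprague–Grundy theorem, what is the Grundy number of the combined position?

All stacks use S = {1, 3, 4, 7, 9}:
G(0) = 0
G(1) = mex{0} = 1
G(2) = mex{1} = 0
G(3) = mex{0,0} = 1
G(4) = mex{1,1,0} = 2
G(5) = mex{2,0,1} = 3
G(6) = mex{3,1,0} = 2
G(7) = mex{2,2,1,0} = 3
G(8) = mex{3,3,2,1} = 0
G(9) = mex{0,2,3,0,0} = 1
G(10) = mex{1,3,2,1,1} = 0
G(11) = mex{0,0,3,2,0} = 1
G(12) = mex{1,1,0,3,1} = 2
G(13) = mex{2,0,1,2,2} = 3
G(14) = mex{3,1,0,3,3} = 2
G(15) = mex{2,2,1,0,2} = 3
G(16) = mex{3,3,2,1,3} = 0
G(17) = mex{0,2,3,0,0} = 1
G(18) = mex{1,3,2,1,1} = 0
G(19) = mex{0,0,3,2,0} = 1
G(20) = mex{1,1,0,3,1} = 2
G(21) = mex{2,0,1,2,2} = 3
G(22) = mex{3,1,0,3,3} = 2
G(23) = mex{2,2,1,0,2} = 3
Stack A: G(23) = 3.
Stack B: G(10) = 0.
Stack C: G(23) = 3.
Combined Grundy value = 3 ⊕ 0 ⊕ 3 = 0.

0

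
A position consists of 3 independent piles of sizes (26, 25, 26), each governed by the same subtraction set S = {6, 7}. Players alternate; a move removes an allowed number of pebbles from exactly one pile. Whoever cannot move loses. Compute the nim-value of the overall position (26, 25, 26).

2

All piles use S = {6, 7}:
n :  0  1  2  3  4  5  6  7  8  9 10 11 12 13 14 15 16 17 18 19 20 21 22 23 24 25 26
G :  0  0  0  0  0  0  1  1  1  1  1  1  2  0  0  0  0  0  0  1  1  1  1  1  1  2  0
Pile A: G(26) = 0.
Pile B: G(25) = 2.
Pile C: G(26) = 0.
Combined Grundy value = 0 ⊕ 2 ⊕ 0 = 2.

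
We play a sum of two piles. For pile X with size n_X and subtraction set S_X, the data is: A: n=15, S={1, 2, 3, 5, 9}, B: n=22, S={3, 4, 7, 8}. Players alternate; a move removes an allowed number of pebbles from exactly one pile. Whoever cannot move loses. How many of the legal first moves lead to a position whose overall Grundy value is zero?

1

Pile A, S = {1, 2, 3, 5, 9}:
G(0) = 0
G(1) = mex{0} = 1
G(2) = mex{1,0} = 2
G(3) = mex{2,1,0} = 3
G(4) = mex{3,2,1} = 0
G(5) = mex{0,3,2,0} = 1
G(6) = mex{1,0,3,1} = 2
G(7) = mex{2,1,0,2} = 3
G(8) = mex{3,2,1,3} = 0
G(9) = mex{0,3,2,0,0} = 1
G(10) = mex{1,0,3,1,1} = 2
G(11) = mex{2,1,0,2,2} = 3
G(12) = mex{3,2,1,3,3} = 0
G(13) = mex{0,3,2,0,0} = 1
G(14) = mex{1,0,3,1,1} = 2
G(15) = mex{2,1,0,2,2} = 3
G_A(15) = 3.
Pile B, S = {3, 4, 7, 8}:
n :  0  1  2  3  4  5  6  7  8  9 10 11 12 13 14 15 16 17 18 19 20 21 22
G :  0  0  0  1  1  1  2  2  2  3  3  0  0  0  1  1  1  2  2  2  3  3  0
G_B(22) = 0.
Combined Grundy value = 3 ⊕ 0 = 3.
A winning move leaves total XOR = 0, i.e. changes one component's Grundy value g to g ⊕ X where X is the current total.
Pile A: need g' = 3⊕3 = 0. Options: 15−1→G=2, 15−2→G=1, 15−3→G=0, 15−5→G=2, 15−9→G=2. Hits: 1.
Pile B: need g' = 0⊕3 = 3. Options: 22−3→G=2, 22−4→G=2, 22−7→G=1, 22−8→G=1. Hits: 0.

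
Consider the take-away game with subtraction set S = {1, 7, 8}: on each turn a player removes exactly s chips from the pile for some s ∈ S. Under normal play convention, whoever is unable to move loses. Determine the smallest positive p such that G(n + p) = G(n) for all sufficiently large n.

15

G(0) = 0
G(1) = mex{0} = 1
G(2) = mex{1} = 0
G(3) = mex{0} = 1
G(4) = mex{1} = 0
G(5) = mex{0} = 1
G(6) = mex{1} = 0
G(7) = mex{0,0} = 1
G(8) = mex{1,1,0} = 2
G(9) = mex{2,0,1} = 3
G(10) = mex{3,1,0} = 2
G(11) = mex{2,0,1} = 3
G(12) = mex{3,1,0} = 2
G(13) = mex{2,0,1} = 3
G(14) = mex{3,1,0} = 2
G(15) = mex{2,2,1} = 0
G(16) = mex{0,3,2} = 1
G(17) = mex{1,2,3} = 0
G(18) = mex{0,3,2} = 1
G(19) = mex{1,2,3} = 0
G(20) = mex{0,3,2} = 1
G(21) = mex{1,2,3} = 0
G(22) = mex{0,0,2} = 1
G(23) = mex{1,1,0} = 2
G(24) = mex{2,0,1} = 3
G(25) = mex{3,1,0} = 2
G(26) = mex{2,0,1} = 3
G(27) = mex{3,1,0} = 2
G(28) = mex{2,0,1} = 3
G(29) = mex{3,1,0} = 2
G(30) = mex{2,2,1} = 0
G(31) = mex{0,3,2} = 1
G(n+15) = G(n) holds for n = 0,…,7 (a full window of length max(S) = 8), so the sequence is purely periodic with period 15.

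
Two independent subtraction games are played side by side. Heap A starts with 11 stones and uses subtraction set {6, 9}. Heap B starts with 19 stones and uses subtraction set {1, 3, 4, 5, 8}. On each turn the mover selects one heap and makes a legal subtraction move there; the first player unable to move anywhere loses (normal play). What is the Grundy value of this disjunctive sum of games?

Heap A, S = {6, 9}:
G(0) = 0
G(1) = mex{} = 0
G(2) = mex{} = 0
G(3) = mex{} = 0
G(4) = mex{} = 0
G(5) = mex{} = 0
G(6) = mex{0} = 1
G(7) = mex{0} = 1
G(8) = mex{0} = 1
G(9) = mex{0,0} = 1
G(10) = mex{0,0} = 1
G(11) = mex{0,0} = 1
G_A(11) = 1.
Heap B, S = {1, 3, 4, 5, 8}:
G(0) = 0
G(1) = mex{0} = 1
G(2) = mex{1} = 0
G(3) = mex{0,0} = 1
G(4) = mex{1,1,0} = 2
G(5) = mex{2,0,1,0} = 3
G(6) = mex{3,1,0,1} = 2
G(7) = mex{2,2,1,0} = 3
G(8) = mex{3,3,2,1,0} = 4
G(9) = mex{4,2,3,2,1} = 0
G(10) = mex{0,3,2,3,0} = 1
G(11) = mex{1,4,3,2,1} = 0
G(12) = mex{0,0,4,3,2} = 1
G(13) = mex{1,1,0,4,3} = 2
G(14) = mex{2,0,1,0,2} = 3
G(15) = mex{3,1,0,1,3} = 2
G(16) = mex{2,2,1,0,4} = 3
G(17) = mex{3,3,2,1,0} = 4
G(18) = mex{4,2,3,2,1} = 0
G(19) = mex{0,3,2,3,0} = 1
G_B(19) = 1.
Combined Grundy value = 1 ⊕ 1 = 0.

0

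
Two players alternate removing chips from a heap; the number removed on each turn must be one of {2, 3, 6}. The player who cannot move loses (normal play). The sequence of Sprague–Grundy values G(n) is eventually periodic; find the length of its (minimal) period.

n :  0  1  2  3  4  5  6  7  8  9 10 11 12 13 14 15 16 17 18 19
G :  0  0  1  1  2  0  3  1  2  0  0  1  1  2  0  3  1  2  0  0
G(n+9) = G(n) holds for n = 0,…,5 (a full window of length max(S) = 6), so the sequence is purely periodic with period 9.

9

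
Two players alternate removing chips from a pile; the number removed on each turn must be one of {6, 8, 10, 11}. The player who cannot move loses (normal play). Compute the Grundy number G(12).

G(0) = 0
G(1) = mex{} = 0
G(2) = mex{} = 0
G(3) = mex{} = 0
G(4) = mex{} = 0
G(5) = mex{} = 0
G(6) = mex{0} = 1
G(7) = mex{0} = 1
G(8) = mex{0,0} = 1
G(9) = mex{0,0} = 1
G(10) = mex{0,0,0} = 1
G(11) = mex{0,0,0,0} = 1
G(12) = mex{1,0,0,0} = 2

2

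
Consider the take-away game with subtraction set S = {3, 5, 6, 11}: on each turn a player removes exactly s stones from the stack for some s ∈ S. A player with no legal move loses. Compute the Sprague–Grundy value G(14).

n :  0  1  2  3  4  5  6  7  8  9 10 11 12 13 14
G :  0  0  0  1  1  1  2  2  2  0  0  3  1  1  4

4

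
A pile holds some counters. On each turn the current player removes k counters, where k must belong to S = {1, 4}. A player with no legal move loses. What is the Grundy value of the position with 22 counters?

0

G(0) = 0
G(1) = mex{0} = 1
G(2) = mex{1} = 0
G(3) = mex{0} = 1
G(4) = mex{1,0} = 2
G(5) = mex{2,1} = 0
G(6) = mex{0,0} = 1
G(7) = mex{1,1} = 0
G(8) = mex{0,2} = 1
G(9) = mex{1,0} = 2
G(10) = mex{2,1} = 0
G(11) = mex{0,0} = 1
G(12) = mex{1,1} = 0
G(13) = mex{0,2} = 1
G(14) = mex{1,0} = 2
G(15) = mex{2,1} = 0
G(16) = mex{0,0} = 1
G(17) = mex{1,1} = 0
G(18) = mex{0,2} = 1
G(19) = mex{1,0} = 2
G(20) = mex{2,1} = 0
G(21) = mex{0,0} = 1
G(22) = mex{1,1} = 0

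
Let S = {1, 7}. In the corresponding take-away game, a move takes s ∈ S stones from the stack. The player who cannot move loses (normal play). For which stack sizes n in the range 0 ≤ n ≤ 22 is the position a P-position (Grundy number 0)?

0, 2, 4, 6, 8, 10, 12, 14, 16, 18, 20, 22

n :  0  1  2  3  4  5  6  7  8  9 10 11 12 13 14 15 16 17 18 19 20 21 22
G :  0  1  0  1  0  1  0  1  0  1  0  1  0  1  0  1  0  1  0  1  0  1  0
P-positions are exactly the n with G(n) = 0.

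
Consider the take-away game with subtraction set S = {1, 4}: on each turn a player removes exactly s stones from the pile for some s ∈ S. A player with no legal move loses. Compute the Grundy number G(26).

n :  0  1  2  3  4  5  6  7  8  9 10 11 12 13 14 15 16 17 18 19 20 21 22 23 24 25 26
G :  0  1  0  1  2  0  1  0  1  2  0  1  0  1  2  0  1  0  1  2  0  1  0  1  2  0  1

1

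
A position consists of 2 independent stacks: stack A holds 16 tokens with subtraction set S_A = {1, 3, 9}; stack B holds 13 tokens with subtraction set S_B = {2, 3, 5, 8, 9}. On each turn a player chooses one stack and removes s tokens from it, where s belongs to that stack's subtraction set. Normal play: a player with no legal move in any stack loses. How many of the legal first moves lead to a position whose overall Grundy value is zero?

Stack A, S = {1, 3, 9}:
n :  0  1  2  3  4  5  6  7  8  9 10 11 12 13 14 15 16
G :  0  1  0  1  0  1  0  1  0  1  0  1  0  1  0  1  0
G_A(16) = 0.
Stack B, S = {2, 3, 5, 8, 9}:
n :  0  1  2  3  4  5  6  7  8  9 10 11 12 13
G :  0  0  1  1  2  2  3  0  4  1  3  0  4  1
G_B(13) = 1.
Combined Grundy value = 0 ⊕ 1 = 1.
A winning move leaves total XOR = 0, i.e. changes one component's Grundy value g to g ⊕ X where X is the current total.
Stack A: need g' = 0⊕1 = 1. Options: 16−1→G=1, 16−3→G=1, 16−9→G=1. Hits: 3.
Stack B: need g' = 1⊕1 = 0. Options: 13−2→G=0, 13−3→G=3, 13−5→G=4, 13−8→G=2, 13−9→G=2. Hits: 1.

4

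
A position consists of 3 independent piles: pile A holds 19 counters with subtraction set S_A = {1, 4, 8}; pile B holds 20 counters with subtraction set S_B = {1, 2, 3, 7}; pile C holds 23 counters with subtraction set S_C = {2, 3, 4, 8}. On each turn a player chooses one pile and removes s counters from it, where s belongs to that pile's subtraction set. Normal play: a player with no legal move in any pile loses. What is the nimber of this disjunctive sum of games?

2

Pile A, S = {1, 4, 8}:
n :  0  1  2  3  4  5  6  7  8  9 10 11 12 13 14 15 16 17 18 19
G :  0  1  0  1  2  0  1  0  1  2  3  2  0  1  0  1  2  0  1  0
G_A(19) = 0.
Pile B, S = {1, 2, 3, 7}:
G(0) = 0
G(1) = mex{0} = 1
G(2) = mex{1,0} = 2
G(3) = mex{2,1,0} = 3
G(4) = mex{3,2,1} = 0
G(5) = mex{0,3,2} = 1
G(6) = mex{1,0,3} = 2
G(7) = mex{2,1,0,0} = 3
G(8) = mex{3,2,1,1} = 0
G(9) = mex{0,3,2,2} = 1
G(10) = mex{1,0,3,3} = 2
G(11) = mex{2,1,0,0} = 3
G(12) = mex{3,2,1,1} = 0
G(13) = mex{0,3,2,2} = 1
G(14) = mex{1,0,3,3} = 2
G(15) = mex{2,1,0,0} = 3
G(16) = mex{3,2,1,1} = 0
G(17) = mex{0,3,2,2} = 1
G(18) = mex{1,0,3,3} = 2
G(19) = mex{2,1,0,0} = 3
G(20) = mex{3,2,1,1} = 0
G_B(20) = 0.
Pile C, S = {2, 3, 4, 8}:
G(0) = 0
G(1) = mex{} = 0
G(2) = mex{0} = 1
G(3) = mex{0,0} = 1
G(4) = mex{1,0,0} = 2
G(5) = mex{1,1,0} = 2
G(6) = mex{2,1,1} = 0
G(7) = mex{2,2,1} = 0
G(8) = mex{0,2,2,0} = 1
G(9) = mex{0,0,2,0} = 1
G(10) = mex{1,0,0,1} = 2
G(11) = mex{1,1,0,1} = 2
G(12) = mex{2,1,1,2} = 0
G(13) = mex{2,2,1,2} = 0
G(14) = mex{0,2,2,0} = 1
G(15) = mex{0,0,2,0} = 1
G(16) = mex{1,0,0,1} = 2
G(17) = mex{1,1,0,1} = 2
G(18) = mex{2,1,1,2} = 0
G(19) = mex{2,2,1,2} = 0
G(20) = mex{0,2,2,0} = 1
G(21) = mex{0,0,2,0} = 1
G(22) = mex{1,0,0,1} = 2
G(23) = mex{1,1,0,1} = 2
G_C(23) = 2.
Combined Grundy value = 0 ⊕ 0 ⊕ 2 = 2.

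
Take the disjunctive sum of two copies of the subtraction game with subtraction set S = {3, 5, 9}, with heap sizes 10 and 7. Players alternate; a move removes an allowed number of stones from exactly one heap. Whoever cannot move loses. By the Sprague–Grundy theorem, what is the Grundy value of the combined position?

All heaps use S = {3, 5, 9}:
n :  0  1  2  3  4  5  6  7  8  9 10
G :  0  0  0  1  1  1  2  2  0  3  3
Heap A: G(10) = 3.
Heap B: G(7) = 2.
Combined Grundy value = 3 ⊕ 2 = 1.

1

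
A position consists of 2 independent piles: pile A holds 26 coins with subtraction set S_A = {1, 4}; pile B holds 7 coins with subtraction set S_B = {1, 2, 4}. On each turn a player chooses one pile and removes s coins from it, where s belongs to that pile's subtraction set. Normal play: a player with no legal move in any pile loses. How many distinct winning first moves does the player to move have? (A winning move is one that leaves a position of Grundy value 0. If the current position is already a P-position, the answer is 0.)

0

Pile A, S = {1, 4}:
n :  0  1  2  3  4  5  6  7  8  9 10 11 12 13 14 15 16 17 18 19 20 21 22 23 24 25 26
G :  0  1  0  1  2  0  1  0  1  2  0  1  0  1  2  0  1  0  1  2  0  1  0  1  2  0  1
G_A(26) = 1.
Pile B, S = {1, 2, 4}:
n : 0 1 2 3 4 5 6 7
G : 0 1 2 0 1 2 0 1
G_B(7) = 1.
Combined Grundy value = 1 ⊕ 1 = 0.
A winning move leaves total XOR = 0, i.e. changes one component's Grundy value g to g ⊕ X where X is the current total.
Pile A: target g' = 1⊕0 = 1, but every legal move changes the Grundy value (mex property), so 0 moves.
Pile B: target g' = 1⊕0 = 1, but every legal move changes the Grundy value (mex property), so 0 moves.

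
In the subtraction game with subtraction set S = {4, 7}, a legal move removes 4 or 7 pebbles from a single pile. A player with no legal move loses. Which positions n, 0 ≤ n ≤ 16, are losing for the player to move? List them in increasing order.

0, 1, 2, 3, 11, 12, 13, 14

n :  0  1  2  3  4  5  6  7  8  9 10 11 12 13 14 15 16
G :  0  0  0  0  1  1  1  1  2  2  2  0  0  0  0  1  1
P-positions are exactly the n with G(n) = 0.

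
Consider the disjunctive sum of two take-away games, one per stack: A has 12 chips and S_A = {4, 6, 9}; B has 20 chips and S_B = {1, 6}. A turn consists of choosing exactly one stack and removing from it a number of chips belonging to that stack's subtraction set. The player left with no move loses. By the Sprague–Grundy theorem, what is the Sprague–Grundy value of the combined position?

1

Stack A, S = {4, 6, 9}:
G(0) = 0
G(1) = mex{} = 0
G(2) = mex{} = 0
G(3) = mex{} = 0
G(4) = mex{0} = 1
G(5) = mex{0} = 1
G(6) = mex{0,0} = 1
G(7) = mex{0,0} = 1
G(8) = mex{1,0} = 2
G(9) = mex{1,0,0} = 2
G(10) = mex{1,1,0} = 2
G(11) = mex{1,1,0} = 2
G(12) = mex{2,1,0} = 3
G_A(12) = 3.
Stack B, S = {1, 6}:
n :  0  1  2  3  4  5  6  7  8  9 10 11 12 13 14 15 16 17 18 19 20
G :  0  1  0  1  0  1  2  0  1  0  1  0  1  2  0  1  0  1  0  1  2
G_B(20) = 2.
Combined Grundy value = 3 ⊕ 2 = 1.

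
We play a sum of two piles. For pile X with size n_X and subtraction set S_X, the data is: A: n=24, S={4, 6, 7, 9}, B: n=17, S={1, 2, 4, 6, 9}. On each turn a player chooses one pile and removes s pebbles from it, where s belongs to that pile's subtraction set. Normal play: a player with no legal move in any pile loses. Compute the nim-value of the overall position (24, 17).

3

Pile A, S = {4, 6, 7, 9}:
G(0) = 0
G(1) = mex{} = 0
G(2) = mex{} = 0
G(3) = mex{} = 0
G(4) = mex{0} = 1
G(5) = mex{0} = 1
G(6) = mex{0,0} = 1
G(7) = mex{0,0,0} = 1
G(8) = mex{1,0,0} = 2
G(9) = mex{1,0,0,0} = 2
G(10) = mex{1,1,0,0} = 2
G(11) = mex{1,1,1,0} = 2
G(12) = mex{2,1,1,0} = 3
G(13) = mex{2,1,1,1} = 0
G(14) = mex{2,2,1,1} = 0
G(15) = mex{2,2,2,1} = 0
G(16) = mex{3,2,2,1} = 0
G(17) = mex{0,2,2,2} = 1
G(18) = mex{0,3,2,2} = 1
G(19) = mex{0,0,3,2} = 1
G(20) = mex{0,0,0,2} = 1
G(21) = mex{1,0,0,3} = 2
G(22) = mex{1,0,0,0} = 2
G(23) = mex{1,1,0,0} = 2
G(24) = mex{1,1,1,0} = 2
G_A(24) = 2.
Pile B, S = {1, 2, 4, 6, 9}:
G(0) = 0
G(1) = mex{0} = 1
G(2) = mex{1,0} = 2
G(3) = mex{2,1} = 0
G(4) = mex{0,2,0} = 1
G(5) = mex{1,0,1} = 2
G(6) = mex{2,1,2,0} = 3
G(7) = mex{3,2,0,1} = 4
G(8) = mex{4,3,1,2} = 0
G(9) = mex{0,4,2,0,0} = 1
G(10) = mex{1,0,3,1,1} = 2
G(11) = mex{2,1,4,2,2} = 0
G(12) = mex{0,2,0,3,0} = 1
G(13) = mex{1,0,1,4,1} = 2
G(14) = mex{2,1,2,0,2} = 3
G(15) = mex{3,2,0,1,3} = 4
G(16) = mex{4,3,1,2,4} = 0
G(17) = mex{0,4,2,0,0} = 1
G_B(17) = 1.
Combined Grundy value = 2 ⊕ 1 = 3.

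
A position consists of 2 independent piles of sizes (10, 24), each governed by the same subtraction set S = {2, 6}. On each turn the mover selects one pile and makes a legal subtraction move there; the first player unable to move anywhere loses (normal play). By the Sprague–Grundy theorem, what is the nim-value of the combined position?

1

All piles use S = {2, 6}:
n :  0  1  2  3  4  5  6  7  8  9 10 11 12 13 14 15 16 17 18 19 20 21 22 23 24
G :  0  0  1  1  0  0  1  1  0  0  1  1  0  0  1  1  0  0  1  1  0  0  1  1  0
Pile A: G(10) = 1.
Pile B: G(24) = 0.
Combined Grundy value = 1 ⊕ 0 = 1.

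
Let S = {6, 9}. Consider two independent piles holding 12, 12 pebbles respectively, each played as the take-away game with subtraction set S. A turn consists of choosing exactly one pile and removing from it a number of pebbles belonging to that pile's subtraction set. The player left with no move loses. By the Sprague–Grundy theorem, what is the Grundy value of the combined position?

All piles use S = {6, 9}:
G(0) = 0
G(1) = mex{} = 0
G(2) = mex{} = 0
G(3) = mex{} = 0
G(4) = mex{} = 0
G(5) = mex{} = 0
G(6) = mex{0} = 1
G(7) = mex{0} = 1
G(8) = mex{0} = 1
G(9) = mex{0,0} = 1
G(10) = mex{0,0} = 1
G(11) = mex{0,0} = 1
G(12) = mex{1,0} = 2
Pile A: G(12) = 2.
Pile B: G(12) = 2.
Combined Grundy value = 2 ⊕ 2 = 0.

0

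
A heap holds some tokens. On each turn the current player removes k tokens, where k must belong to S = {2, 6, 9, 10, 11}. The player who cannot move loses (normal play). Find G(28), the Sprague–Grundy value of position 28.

0

G(0) = 0
G(1) = mex{} = 0
G(2) = mex{0} = 1
G(3) = mex{0} = 1
G(4) = mex{1} = 0
G(5) = mex{1} = 0
G(6) = mex{0,0} = 1
G(7) = mex{0,0} = 1
G(8) = mex{1,1} = 0
G(9) = mex{1,1,0} = 2
G(10) = mex{0,0,0,0} = 1
G(11) = mex{2,0,1,0,0} = 3
G(12) = mex{1,1,1,1,0} = 2
G(13) = mex{3,1,0,1,1} = 2
G(14) = mex{2,0,0,0,1} = 3
G(15) = mex{2,2,1,0,0} = 3
G(16) = mex{3,1,1,1,0} = 2
G(17) = mex{3,3,0,1,1} = 2
G(18) = mex{2,2,2,0,1} = 3
G(19) = mex{2,2,1,2,0} = 3
G(20) = mex{3,3,3,1,2} = 0
G(21) = mex{3,3,2,3,1} = 0
G(22) = mex{0,2,2,2,3} = 1
G(23) = mex{0,2,3,2,2} = 1
G(24) = mex{1,3,3,3,2} = 0
G(25) = mex{1,3,2,3,3} = 0
G(26) = mex{0,0,2,2,3} = 1
G(27) = mex{0,0,3,2,2} = 1
G(28) = mex{1,1,3,3,2} = 0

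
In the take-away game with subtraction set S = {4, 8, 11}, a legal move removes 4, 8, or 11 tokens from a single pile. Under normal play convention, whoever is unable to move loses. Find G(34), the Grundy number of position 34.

G(0) = 0
G(1) = mex{} = 0
G(2) = mex{} = 0
G(3) = mex{} = 0
G(4) = mex{0} = 1
G(5) = mex{0} = 1
G(6) = mex{0} = 1
G(7) = mex{0} = 1
G(8) = mex{1,0} = 2
G(9) = mex{1,0} = 2
G(10) = mex{1,0} = 2
G(11) = mex{1,0,0} = 2
G(12) = mex{2,1,0} = 3
G(13) = mex{2,1,0} = 3
G(14) = mex{2,1,0} = 3
G(15) = mex{2,1,1} = 0
G(16) = mex{3,2,1} = 0
G(17) = mex{3,2,1} = 0
G(18) = mex{3,2,1} = 0
G(19) = mex{0,2,2} = 1
G(20) = mex{0,3,2} = 1
G(21) = mex{0,3,2} = 1
G(22) = mex{0,3,2} = 1
G(23) = mex{1,0,3} = 2
G(24) = mex{1,0,3} = 2
G(25) = mex{1,0,3} = 2
G(26) = mex{1,0,0} = 2
G(27) = mex{2,1,0} = 3
G(28) = mex{2,1,0} = 3
G(29) = mex{2,1,0} = 3
G(30) = mex{2,1,1} = 0
G(31) = mex{3,2,1} = 0
G(32) = mex{3,2,1} = 0
G(33) = mex{3,2,1} = 0
G(34) = mex{0,2,2} = 1

1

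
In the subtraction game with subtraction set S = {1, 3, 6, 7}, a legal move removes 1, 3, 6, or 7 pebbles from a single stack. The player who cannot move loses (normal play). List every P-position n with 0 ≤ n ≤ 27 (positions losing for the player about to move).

n :  0  1  2  3  4  5  6  7  8  9 10 11 12 13 14 15 16 17 18 19 20 21 22 23 24 25 26 27
G :  0  1  0  1  0  1  2  3  2  3  2  3  0  1  0  1  0  1  2  3  2  3  2  3  0  1  0  1
P-positions are exactly the n with G(n) = 0.

0, 2, 4, 12, 14, 16, 24, 26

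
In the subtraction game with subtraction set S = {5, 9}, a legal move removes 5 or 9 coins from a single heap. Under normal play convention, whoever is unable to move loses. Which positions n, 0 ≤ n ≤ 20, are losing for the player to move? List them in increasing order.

G(0) = 0
G(1) = mex{} = 0
G(2) = mex{} = 0
G(3) = mex{} = 0
G(4) = mex{} = 0
G(5) = mex{0} = 1
G(6) = mex{0} = 1
G(7) = mex{0} = 1
G(8) = mex{0} = 1
G(9) = mex{0,0} = 1
G(10) = mex{1,0} = 2
G(11) = mex{1,0} = 2
G(12) = mex{1,0} = 2
G(13) = mex{1,0} = 2
G(14) = mex{1,1} = 0
G(15) = mex{2,1} = 0
G(16) = mex{2,1} = 0
G(17) = mex{2,1} = 0
G(18) = mex{2,1} = 0
G(19) = mex{0,2} = 1
G(20) = mex{0,2} = 1
P-positions are exactly the n with G(n) = 0.

0, 1, 2, 3, 4, 14, 15, 16, 17, 18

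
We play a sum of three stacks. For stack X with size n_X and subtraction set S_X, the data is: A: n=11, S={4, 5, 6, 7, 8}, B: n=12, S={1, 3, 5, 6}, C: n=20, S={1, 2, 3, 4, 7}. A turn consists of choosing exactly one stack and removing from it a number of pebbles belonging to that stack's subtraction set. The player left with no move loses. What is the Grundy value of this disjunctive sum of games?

3

Stack A, S = {4, 5, 6, 7, 8}:
G(0) = 0
G(1) = mex{} = 0
G(2) = mex{} = 0
G(3) = mex{} = 0
G(4) = mex{0} = 1
G(5) = mex{0,0} = 1
G(6) = mex{0,0,0} = 1
G(7) = mex{0,0,0,0} = 1
G(8) = mex{1,0,0,0,0} = 2
G(9) = mex{1,1,0,0,0} = 2
G(10) = mex{1,1,1,0,0} = 2
G(11) = mex{1,1,1,1,0} = 2
G_A(11) = 2.
Stack B, S = {1, 3, 5, 6}:
G(0) = 0
G(1) = mex{0} = 1
G(2) = mex{1} = 0
G(3) = mex{0,0} = 1
G(4) = mex{1,1} = 0
G(5) = mex{0,0,0} = 1
G(6) = mex{1,1,1,0} = 2
G(7) = mex{2,0,0,1} = 3
G(8) = mex{3,1,1,0} = 2
G(9) = mex{2,2,0,1} = 3
G(10) = mex{3,3,1,0} = 2
G(11) = mex{2,2,2,1} = 0
G(12) = mex{0,3,3,2} = 1
G_B(12) = 1.
Stack C, S = {1, 2, 3, 4, 7}:
n :  0  1  2  3  4  5  6  7  8  9 10 11 12 13 14 15 16 17 18 19 20
G :  0  1  2  3  4  0  1  2  3  4  0  1  2  3  4  0  1  2  3  4  0
G_C(20) = 0.
Combined Grundy value = 2 ⊕ 1 ⊕ 0 = 3.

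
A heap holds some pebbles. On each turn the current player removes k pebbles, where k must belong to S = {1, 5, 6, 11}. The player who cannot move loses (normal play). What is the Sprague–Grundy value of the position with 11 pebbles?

3

G(0) = 0
G(1) = mex{0} = 1
G(2) = mex{1} = 0
G(3) = mex{0} = 1
G(4) = mex{1} = 0
G(5) = mex{0,0} = 1
G(6) = mex{1,1,0} = 2
G(7) = mex{2,0,1} = 3
G(8) = mex{3,1,0} = 2
G(9) = mex{2,0,1} = 3
G(10) = mex{3,1,0} = 2
G(11) = mex{2,2,1,0} = 3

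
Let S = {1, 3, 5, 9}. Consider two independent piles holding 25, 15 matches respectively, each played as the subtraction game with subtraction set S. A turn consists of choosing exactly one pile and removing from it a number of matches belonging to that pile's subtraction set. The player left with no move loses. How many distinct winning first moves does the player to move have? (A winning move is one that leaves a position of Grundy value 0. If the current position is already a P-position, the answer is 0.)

All piles use S = {1, 3, 5, 9}:
n :  0  1  2  3  4  5  6  7  8  9 10 11 12 13 14 15 16 17 18 19 20 21 22 23 24 25
G :  0  1  0  1  0  1  0  1  0  1  0  1  0  1  0  1  0  1  0  1  0  1  0  1  0  1
Pile A: G(25) = 1.
Pile B: G(15) = 1.
Combined Grundy value = 1 ⊕ 1 = 0.
A winning move leaves total XOR = 0, i.e. changes one component's Grundy value g to g ⊕ X where X is the current total.
Pile A: target g' = 1⊕0 = 1, but every legal move changes the Grundy value (mex property), so 0 moves.
Pile B: target g' = 1⊕0 = 1, but every legal move changes the Grundy value (mex property), so 0 moves.

0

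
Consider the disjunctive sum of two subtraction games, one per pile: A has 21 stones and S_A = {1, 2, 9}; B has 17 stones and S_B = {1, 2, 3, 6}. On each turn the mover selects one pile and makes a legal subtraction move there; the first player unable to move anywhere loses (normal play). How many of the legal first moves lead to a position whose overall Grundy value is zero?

0

Pile A, S = {1, 2, 9}:
G(0) = 0
G(1) = mex{0} = 1
G(2) = mex{1,0} = 2
G(3) = mex{2,1} = 0
G(4) = mex{0,2} = 1
G(5) = mex{1,0} = 2
G(6) = mex{2,1} = 0
G(7) = mex{0,2} = 1
G(8) = mex{1,0} = 2
G(9) = mex{2,1,0} = 3
G(10) = mex{3,2,1} = 0
G(11) = mex{0,3,2} = 1
G(12) = mex{1,0,0} = 2
G(13) = mex{2,1,1} = 0
G(14) = mex{0,2,2} = 1
G(15) = mex{1,0,0} = 2
G(16) = mex{2,1,1} = 0
G(17) = mex{0,2,2} = 1
G(18) = mex{1,0,3} = 2
G(19) = mex{2,1,0} = 3
G(20) = mex{3,2,1} = 0
G(21) = mex{0,3,2} = 1
G_A(21) = 1.
Pile B, S = {1, 2, 3, 6}:
n :  0  1  2  3  4  5  6  7  8  9 10 11 12 13 14 15 16 17
G :  0  1  2  3  0  1  2  3  0  1  2  3  0  1  2  3  0  1
G_B(17) = 1.
Combined Grundy value = 1 ⊕ 1 = 0.
A winning move leaves total XOR = 0, i.e. changes one component's Grundy value g to g ⊕ X where X is the current total.
Pile A: target g' = 1⊕0 = 1, but every legal move changes the Grundy value (mex property), so 0 moves.
Pile B: target g' = 1⊕0 = 1, but every legal move changes the Grundy value (mex property), so 0 moves.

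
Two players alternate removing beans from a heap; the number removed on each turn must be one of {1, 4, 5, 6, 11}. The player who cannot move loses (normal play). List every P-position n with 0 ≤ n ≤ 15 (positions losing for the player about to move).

G(0) = 0
G(1) = mex{0} = 1
G(2) = mex{1} = 0
G(3) = mex{0} = 1
G(4) = mex{1,0} = 2
G(5) = mex{2,1,0} = 3
G(6) = mex{3,0,1,0} = 2
G(7) = mex{2,1,0,1} = 3
G(8) = mex{3,2,1,0} = 4
G(9) = mex{4,3,2,1} = 0
G(10) = mex{0,2,3,2} = 1
G(11) = mex{1,3,2,3,0} = 4
G(12) = mex{4,4,3,2,1} = 0
G(13) = mex{0,0,4,3,0} = 1
G(14) = mex{1,1,0,4,1} = 2
G(15) = mex{2,4,1,0,2} = 3
P-positions are exactly the n with G(n) = 0.

0, 2, 9, 12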